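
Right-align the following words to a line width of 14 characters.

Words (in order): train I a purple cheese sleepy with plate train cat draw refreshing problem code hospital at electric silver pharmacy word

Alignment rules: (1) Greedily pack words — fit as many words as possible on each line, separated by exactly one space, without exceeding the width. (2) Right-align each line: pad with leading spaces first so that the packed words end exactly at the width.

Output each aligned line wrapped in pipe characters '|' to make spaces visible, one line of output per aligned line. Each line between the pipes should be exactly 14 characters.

Line 1: ['train', 'I', 'a'] (min_width=9, slack=5)
Line 2: ['purple', 'cheese'] (min_width=13, slack=1)
Line 3: ['sleepy', 'with'] (min_width=11, slack=3)
Line 4: ['plate', 'train'] (min_width=11, slack=3)
Line 5: ['cat', 'draw'] (min_width=8, slack=6)
Line 6: ['refreshing'] (min_width=10, slack=4)
Line 7: ['problem', 'code'] (min_width=12, slack=2)
Line 8: ['hospital', 'at'] (min_width=11, slack=3)
Line 9: ['electric'] (min_width=8, slack=6)
Line 10: ['silver'] (min_width=6, slack=8)
Line 11: ['pharmacy', 'word'] (min_width=13, slack=1)

Answer: |     train I a|
| purple cheese|
|   sleepy with|
|   plate train|
|      cat draw|
|    refreshing|
|  problem code|
|   hospital at|
|      electric|
|        silver|
| pharmacy word|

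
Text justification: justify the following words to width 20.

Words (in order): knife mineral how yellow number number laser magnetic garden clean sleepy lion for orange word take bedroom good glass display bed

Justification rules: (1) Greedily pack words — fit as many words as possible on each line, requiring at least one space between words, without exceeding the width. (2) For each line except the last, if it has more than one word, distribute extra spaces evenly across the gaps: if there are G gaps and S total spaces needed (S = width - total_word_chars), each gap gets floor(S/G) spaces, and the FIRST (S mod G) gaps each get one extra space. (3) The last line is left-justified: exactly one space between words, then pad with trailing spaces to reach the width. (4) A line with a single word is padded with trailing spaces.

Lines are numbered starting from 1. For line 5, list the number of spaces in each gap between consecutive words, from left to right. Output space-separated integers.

Answer: 1 1 1

Derivation:
Line 1: ['knife', 'mineral', 'how'] (min_width=17, slack=3)
Line 2: ['yellow', 'number', 'number'] (min_width=20, slack=0)
Line 3: ['laser', 'magnetic'] (min_width=14, slack=6)
Line 4: ['garden', 'clean', 'sleepy'] (min_width=19, slack=1)
Line 5: ['lion', 'for', 'orange', 'word'] (min_width=20, slack=0)
Line 6: ['take', 'bedroom', 'good'] (min_width=17, slack=3)
Line 7: ['glass', 'display', 'bed'] (min_width=17, slack=3)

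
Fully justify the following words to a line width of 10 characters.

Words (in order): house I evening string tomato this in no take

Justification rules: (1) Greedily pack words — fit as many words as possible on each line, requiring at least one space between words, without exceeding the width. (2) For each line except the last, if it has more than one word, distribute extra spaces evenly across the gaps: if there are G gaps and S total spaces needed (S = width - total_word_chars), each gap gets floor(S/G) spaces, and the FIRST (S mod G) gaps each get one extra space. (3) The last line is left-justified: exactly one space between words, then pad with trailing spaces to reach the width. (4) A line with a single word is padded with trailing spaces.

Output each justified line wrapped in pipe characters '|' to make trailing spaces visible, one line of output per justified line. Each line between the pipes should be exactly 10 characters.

Answer: |house    I|
|evening   |
|string    |
|tomato    |
|this in no|
|take      |

Derivation:
Line 1: ['house', 'I'] (min_width=7, slack=3)
Line 2: ['evening'] (min_width=7, slack=3)
Line 3: ['string'] (min_width=6, slack=4)
Line 4: ['tomato'] (min_width=6, slack=4)
Line 5: ['this', 'in', 'no'] (min_width=10, slack=0)
Line 6: ['take'] (min_width=4, slack=6)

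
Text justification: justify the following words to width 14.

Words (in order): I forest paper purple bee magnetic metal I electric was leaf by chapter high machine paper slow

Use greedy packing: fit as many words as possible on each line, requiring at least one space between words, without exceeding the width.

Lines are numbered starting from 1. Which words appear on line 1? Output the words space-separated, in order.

Answer: I forest paper

Derivation:
Line 1: ['I', 'forest', 'paper'] (min_width=14, slack=0)
Line 2: ['purple', 'bee'] (min_width=10, slack=4)
Line 3: ['magnetic', 'metal'] (min_width=14, slack=0)
Line 4: ['I', 'electric', 'was'] (min_width=14, slack=0)
Line 5: ['leaf', 'by'] (min_width=7, slack=7)
Line 6: ['chapter', 'high'] (min_width=12, slack=2)
Line 7: ['machine', 'paper'] (min_width=13, slack=1)
Line 8: ['slow'] (min_width=4, slack=10)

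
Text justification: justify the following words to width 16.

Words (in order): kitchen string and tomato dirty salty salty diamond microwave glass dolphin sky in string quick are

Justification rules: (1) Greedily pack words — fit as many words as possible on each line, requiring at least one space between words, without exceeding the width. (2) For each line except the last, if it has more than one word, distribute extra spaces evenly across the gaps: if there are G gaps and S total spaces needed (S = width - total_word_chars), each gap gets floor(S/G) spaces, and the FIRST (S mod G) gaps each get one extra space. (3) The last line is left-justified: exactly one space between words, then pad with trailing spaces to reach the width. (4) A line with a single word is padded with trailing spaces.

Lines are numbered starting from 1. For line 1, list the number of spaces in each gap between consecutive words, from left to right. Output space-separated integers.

Answer: 3

Derivation:
Line 1: ['kitchen', 'string'] (min_width=14, slack=2)
Line 2: ['and', 'tomato', 'dirty'] (min_width=16, slack=0)
Line 3: ['salty', 'salty'] (min_width=11, slack=5)
Line 4: ['diamond'] (min_width=7, slack=9)
Line 5: ['microwave', 'glass'] (min_width=15, slack=1)
Line 6: ['dolphin', 'sky', 'in'] (min_width=14, slack=2)
Line 7: ['string', 'quick', 'are'] (min_width=16, slack=0)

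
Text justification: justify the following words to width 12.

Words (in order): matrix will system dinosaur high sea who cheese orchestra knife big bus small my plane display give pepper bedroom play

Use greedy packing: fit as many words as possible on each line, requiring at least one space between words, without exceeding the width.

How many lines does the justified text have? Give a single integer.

Answer: 12

Derivation:
Line 1: ['matrix', 'will'] (min_width=11, slack=1)
Line 2: ['system'] (min_width=6, slack=6)
Line 3: ['dinosaur'] (min_width=8, slack=4)
Line 4: ['high', 'sea', 'who'] (min_width=12, slack=0)
Line 5: ['cheese'] (min_width=6, slack=6)
Line 6: ['orchestra'] (min_width=9, slack=3)
Line 7: ['knife', 'big'] (min_width=9, slack=3)
Line 8: ['bus', 'small', 'my'] (min_width=12, slack=0)
Line 9: ['plane'] (min_width=5, slack=7)
Line 10: ['display', 'give'] (min_width=12, slack=0)
Line 11: ['pepper'] (min_width=6, slack=6)
Line 12: ['bedroom', 'play'] (min_width=12, slack=0)
Total lines: 12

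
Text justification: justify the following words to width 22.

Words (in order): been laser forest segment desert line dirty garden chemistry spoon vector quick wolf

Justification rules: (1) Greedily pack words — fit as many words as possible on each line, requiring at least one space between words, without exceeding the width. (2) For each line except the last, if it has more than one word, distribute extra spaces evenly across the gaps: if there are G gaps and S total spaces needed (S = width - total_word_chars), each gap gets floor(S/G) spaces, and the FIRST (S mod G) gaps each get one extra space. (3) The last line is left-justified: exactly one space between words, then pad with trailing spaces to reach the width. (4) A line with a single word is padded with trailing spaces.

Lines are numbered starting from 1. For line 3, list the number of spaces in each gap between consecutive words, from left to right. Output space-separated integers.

Answer: 1 1

Derivation:
Line 1: ['been', 'laser', 'forest'] (min_width=17, slack=5)
Line 2: ['segment', 'desert', 'line'] (min_width=19, slack=3)
Line 3: ['dirty', 'garden', 'chemistry'] (min_width=22, slack=0)
Line 4: ['spoon', 'vector', 'quick'] (min_width=18, slack=4)
Line 5: ['wolf'] (min_width=4, slack=18)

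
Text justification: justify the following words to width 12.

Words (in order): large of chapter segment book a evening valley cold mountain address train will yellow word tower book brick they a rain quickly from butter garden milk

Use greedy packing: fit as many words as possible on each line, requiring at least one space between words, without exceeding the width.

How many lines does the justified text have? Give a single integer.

Line 1: ['large', 'of'] (min_width=8, slack=4)
Line 2: ['chapter'] (min_width=7, slack=5)
Line 3: ['segment', 'book'] (min_width=12, slack=0)
Line 4: ['a', 'evening'] (min_width=9, slack=3)
Line 5: ['valley', 'cold'] (min_width=11, slack=1)
Line 6: ['mountain'] (min_width=8, slack=4)
Line 7: ['address'] (min_width=7, slack=5)
Line 8: ['train', 'will'] (min_width=10, slack=2)
Line 9: ['yellow', 'word'] (min_width=11, slack=1)
Line 10: ['tower', 'book'] (min_width=10, slack=2)
Line 11: ['brick', 'they', 'a'] (min_width=12, slack=0)
Line 12: ['rain', 'quickly'] (min_width=12, slack=0)
Line 13: ['from', 'butter'] (min_width=11, slack=1)
Line 14: ['garden', 'milk'] (min_width=11, slack=1)
Total lines: 14

Answer: 14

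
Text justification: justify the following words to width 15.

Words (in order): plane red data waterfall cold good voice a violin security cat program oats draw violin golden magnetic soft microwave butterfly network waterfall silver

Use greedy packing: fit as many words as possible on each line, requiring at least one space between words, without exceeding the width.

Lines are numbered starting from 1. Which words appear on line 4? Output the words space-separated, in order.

Answer: violin security

Derivation:
Line 1: ['plane', 'red', 'data'] (min_width=14, slack=1)
Line 2: ['waterfall', 'cold'] (min_width=14, slack=1)
Line 3: ['good', 'voice', 'a'] (min_width=12, slack=3)
Line 4: ['violin', 'security'] (min_width=15, slack=0)
Line 5: ['cat', 'program'] (min_width=11, slack=4)
Line 6: ['oats', 'draw'] (min_width=9, slack=6)
Line 7: ['violin', 'golden'] (min_width=13, slack=2)
Line 8: ['magnetic', 'soft'] (min_width=13, slack=2)
Line 9: ['microwave'] (min_width=9, slack=6)
Line 10: ['butterfly'] (min_width=9, slack=6)
Line 11: ['network'] (min_width=7, slack=8)
Line 12: ['waterfall'] (min_width=9, slack=6)
Line 13: ['silver'] (min_width=6, slack=9)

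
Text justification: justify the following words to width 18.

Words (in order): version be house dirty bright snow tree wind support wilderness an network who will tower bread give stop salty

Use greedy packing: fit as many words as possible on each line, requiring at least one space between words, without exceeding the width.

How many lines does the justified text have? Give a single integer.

Line 1: ['version', 'be', 'house'] (min_width=16, slack=2)
Line 2: ['dirty', 'bright', 'snow'] (min_width=17, slack=1)
Line 3: ['tree', 'wind', 'support'] (min_width=17, slack=1)
Line 4: ['wilderness', 'an'] (min_width=13, slack=5)
Line 5: ['network', 'who', 'will'] (min_width=16, slack=2)
Line 6: ['tower', 'bread', 'give'] (min_width=16, slack=2)
Line 7: ['stop', 'salty'] (min_width=10, slack=8)
Total lines: 7

Answer: 7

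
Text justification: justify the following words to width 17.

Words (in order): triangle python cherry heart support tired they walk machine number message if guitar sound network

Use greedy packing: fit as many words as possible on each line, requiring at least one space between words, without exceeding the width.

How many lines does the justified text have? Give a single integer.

Line 1: ['triangle', 'python'] (min_width=15, slack=2)
Line 2: ['cherry', 'heart'] (min_width=12, slack=5)
Line 3: ['support', 'tired'] (min_width=13, slack=4)
Line 4: ['they', 'walk', 'machine'] (min_width=17, slack=0)
Line 5: ['number', 'message', 'if'] (min_width=17, slack=0)
Line 6: ['guitar', 'sound'] (min_width=12, slack=5)
Line 7: ['network'] (min_width=7, slack=10)
Total lines: 7

Answer: 7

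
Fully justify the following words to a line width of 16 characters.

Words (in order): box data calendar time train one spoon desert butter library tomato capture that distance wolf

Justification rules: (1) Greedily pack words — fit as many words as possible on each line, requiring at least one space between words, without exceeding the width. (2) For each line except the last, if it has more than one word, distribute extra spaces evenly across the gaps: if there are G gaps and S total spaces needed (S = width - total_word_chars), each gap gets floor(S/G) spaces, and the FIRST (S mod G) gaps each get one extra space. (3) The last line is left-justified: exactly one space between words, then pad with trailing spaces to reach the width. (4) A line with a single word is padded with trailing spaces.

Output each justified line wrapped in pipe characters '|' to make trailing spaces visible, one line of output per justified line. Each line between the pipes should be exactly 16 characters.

Answer: |box         data|
|calendar    time|
|train  one spoon|
|desert    butter|
|library   tomato|
|capture     that|
|distance wolf   |

Derivation:
Line 1: ['box', 'data'] (min_width=8, slack=8)
Line 2: ['calendar', 'time'] (min_width=13, slack=3)
Line 3: ['train', 'one', 'spoon'] (min_width=15, slack=1)
Line 4: ['desert', 'butter'] (min_width=13, slack=3)
Line 5: ['library', 'tomato'] (min_width=14, slack=2)
Line 6: ['capture', 'that'] (min_width=12, slack=4)
Line 7: ['distance', 'wolf'] (min_width=13, slack=3)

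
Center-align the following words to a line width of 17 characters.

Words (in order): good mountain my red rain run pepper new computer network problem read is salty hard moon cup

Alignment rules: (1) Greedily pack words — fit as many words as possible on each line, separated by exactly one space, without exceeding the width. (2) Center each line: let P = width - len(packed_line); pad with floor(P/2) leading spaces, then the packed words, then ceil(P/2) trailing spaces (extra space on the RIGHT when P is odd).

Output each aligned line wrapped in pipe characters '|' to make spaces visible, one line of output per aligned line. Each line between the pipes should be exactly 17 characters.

Line 1: ['good', 'mountain', 'my'] (min_width=16, slack=1)
Line 2: ['red', 'rain', 'run'] (min_width=12, slack=5)
Line 3: ['pepper', 'new'] (min_width=10, slack=7)
Line 4: ['computer', 'network'] (min_width=16, slack=1)
Line 5: ['problem', 'read', 'is'] (min_width=15, slack=2)
Line 6: ['salty', 'hard', 'moon'] (min_width=15, slack=2)
Line 7: ['cup'] (min_width=3, slack=14)

Answer: |good mountain my |
|  red rain run   |
|   pepper new    |
|computer network |
| problem read is |
| salty hard moon |
|       cup       |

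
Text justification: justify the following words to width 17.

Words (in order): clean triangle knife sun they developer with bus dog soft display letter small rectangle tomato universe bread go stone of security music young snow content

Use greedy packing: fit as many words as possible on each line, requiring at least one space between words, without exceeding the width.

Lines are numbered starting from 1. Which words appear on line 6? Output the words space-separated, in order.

Answer: small rectangle

Derivation:
Line 1: ['clean', 'triangle'] (min_width=14, slack=3)
Line 2: ['knife', 'sun', 'they'] (min_width=14, slack=3)
Line 3: ['developer', 'with'] (min_width=14, slack=3)
Line 4: ['bus', 'dog', 'soft'] (min_width=12, slack=5)
Line 5: ['display', 'letter'] (min_width=14, slack=3)
Line 6: ['small', 'rectangle'] (min_width=15, slack=2)
Line 7: ['tomato', 'universe'] (min_width=15, slack=2)
Line 8: ['bread', 'go', 'stone', 'of'] (min_width=17, slack=0)
Line 9: ['security', 'music'] (min_width=14, slack=3)
Line 10: ['young', 'snow'] (min_width=10, slack=7)
Line 11: ['content'] (min_width=7, slack=10)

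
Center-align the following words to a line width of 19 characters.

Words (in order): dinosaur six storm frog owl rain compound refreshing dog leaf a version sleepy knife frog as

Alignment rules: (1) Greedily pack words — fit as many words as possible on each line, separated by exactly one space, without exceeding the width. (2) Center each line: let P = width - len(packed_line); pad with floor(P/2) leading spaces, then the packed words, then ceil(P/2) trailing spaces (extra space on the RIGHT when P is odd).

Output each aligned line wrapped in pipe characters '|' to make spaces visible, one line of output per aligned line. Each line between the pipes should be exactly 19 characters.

Answer: |dinosaur six storm |
|   frog owl rain   |
|compound refreshing|
|dog leaf a version |
| sleepy knife frog |
|        as         |

Derivation:
Line 1: ['dinosaur', 'six', 'storm'] (min_width=18, slack=1)
Line 2: ['frog', 'owl', 'rain'] (min_width=13, slack=6)
Line 3: ['compound', 'refreshing'] (min_width=19, slack=0)
Line 4: ['dog', 'leaf', 'a', 'version'] (min_width=18, slack=1)
Line 5: ['sleepy', 'knife', 'frog'] (min_width=17, slack=2)
Line 6: ['as'] (min_width=2, slack=17)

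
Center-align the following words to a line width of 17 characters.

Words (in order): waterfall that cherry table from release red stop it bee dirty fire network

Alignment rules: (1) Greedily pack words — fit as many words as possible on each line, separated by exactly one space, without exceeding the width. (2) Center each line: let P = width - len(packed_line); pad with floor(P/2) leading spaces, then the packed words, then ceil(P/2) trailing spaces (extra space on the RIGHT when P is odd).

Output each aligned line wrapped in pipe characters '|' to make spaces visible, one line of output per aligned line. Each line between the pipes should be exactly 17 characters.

Answer: | waterfall that  |
|cherry table from|
|release red stop |
|it bee dirty fire|
|     network     |

Derivation:
Line 1: ['waterfall', 'that'] (min_width=14, slack=3)
Line 2: ['cherry', 'table', 'from'] (min_width=17, slack=0)
Line 3: ['release', 'red', 'stop'] (min_width=16, slack=1)
Line 4: ['it', 'bee', 'dirty', 'fire'] (min_width=17, slack=0)
Line 5: ['network'] (min_width=7, slack=10)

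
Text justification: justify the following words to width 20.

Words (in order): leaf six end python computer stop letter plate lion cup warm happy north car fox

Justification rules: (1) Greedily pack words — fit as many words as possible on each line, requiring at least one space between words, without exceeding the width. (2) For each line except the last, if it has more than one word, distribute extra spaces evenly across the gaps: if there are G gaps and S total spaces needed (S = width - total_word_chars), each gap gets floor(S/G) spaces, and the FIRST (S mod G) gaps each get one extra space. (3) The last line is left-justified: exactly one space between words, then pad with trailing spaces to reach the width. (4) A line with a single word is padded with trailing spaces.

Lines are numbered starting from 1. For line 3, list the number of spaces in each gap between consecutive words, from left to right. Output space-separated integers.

Line 1: ['leaf', 'six', 'end', 'python'] (min_width=19, slack=1)
Line 2: ['computer', 'stop', 'letter'] (min_width=20, slack=0)
Line 3: ['plate', 'lion', 'cup', 'warm'] (min_width=19, slack=1)
Line 4: ['happy', 'north', 'car', 'fox'] (min_width=19, slack=1)

Answer: 2 1 1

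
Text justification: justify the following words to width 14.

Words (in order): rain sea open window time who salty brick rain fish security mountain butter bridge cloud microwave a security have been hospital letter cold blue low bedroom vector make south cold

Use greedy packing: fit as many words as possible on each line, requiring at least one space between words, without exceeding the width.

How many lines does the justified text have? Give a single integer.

Line 1: ['rain', 'sea', 'open'] (min_width=13, slack=1)
Line 2: ['window', 'time'] (min_width=11, slack=3)
Line 3: ['who', 'salty'] (min_width=9, slack=5)
Line 4: ['brick', 'rain'] (min_width=10, slack=4)
Line 5: ['fish', 'security'] (min_width=13, slack=1)
Line 6: ['mountain'] (min_width=8, slack=6)
Line 7: ['butter', 'bridge'] (min_width=13, slack=1)
Line 8: ['cloud'] (min_width=5, slack=9)
Line 9: ['microwave', 'a'] (min_width=11, slack=3)
Line 10: ['security', 'have'] (min_width=13, slack=1)
Line 11: ['been', 'hospital'] (min_width=13, slack=1)
Line 12: ['letter', 'cold'] (min_width=11, slack=3)
Line 13: ['blue', 'low'] (min_width=8, slack=6)
Line 14: ['bedroom', 'vector'] (min_width=14, slack=0)
Line 15: ['make', 'south'] (min_width=10, slack=4)
Line 16: ['cold'] (min_width=4, slack=10)
Total lines: 16

Answer: 16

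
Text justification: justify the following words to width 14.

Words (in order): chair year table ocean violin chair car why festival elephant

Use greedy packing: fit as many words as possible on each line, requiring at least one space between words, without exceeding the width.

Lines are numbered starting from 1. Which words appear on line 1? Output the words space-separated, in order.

Line 1: ['chair', 'year'] (min_width=10, slack=4)
Line 2: ['table', 'ocean'] (min_width=11, slack=3)
Line 3: ['violin', 'chair'] (min_width=12, slack=2)
Line 4: ['car', 'why'] (min_width=7, slack=7)
Line 5: ['festival'] (min_width=8, slack=6)
Line 6: ['elephant'] (min_width=8, slack=6)

Answer: chair year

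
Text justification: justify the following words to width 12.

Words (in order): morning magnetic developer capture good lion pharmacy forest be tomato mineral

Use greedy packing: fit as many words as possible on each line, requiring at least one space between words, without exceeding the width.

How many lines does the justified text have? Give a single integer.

Answer: 9

Derivation:
Line 1: ['morning'] (min_width=7, slack=5)
Line 2: ['magnetic'] (min_width=8, slack=4)
Line 3: ['developer'] (min_width=9, slack=3)
Line 4: ['capture', 'good'] (min_width=12, slack=0)
Line 5: ['lion'] (min_width=4, slack=8)
Line 6: ['pharmacy'] (min_width=8, slack=4)
Line 7: ['forest', 'be'] (min_width=9, slack=3)
Line 8: ['tomato'] (min_width=6, slack=6)
Line 9: ['mineral'] (min_width=7, slack=5)
Total lines: 9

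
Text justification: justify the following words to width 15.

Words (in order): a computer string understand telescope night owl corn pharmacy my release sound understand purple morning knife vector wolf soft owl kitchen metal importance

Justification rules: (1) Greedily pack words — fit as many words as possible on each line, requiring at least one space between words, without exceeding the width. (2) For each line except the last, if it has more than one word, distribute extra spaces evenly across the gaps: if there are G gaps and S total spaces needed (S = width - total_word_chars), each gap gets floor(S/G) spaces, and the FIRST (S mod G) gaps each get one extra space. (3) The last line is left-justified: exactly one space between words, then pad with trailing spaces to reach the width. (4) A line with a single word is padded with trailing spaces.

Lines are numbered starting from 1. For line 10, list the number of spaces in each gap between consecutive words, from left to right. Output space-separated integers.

Line 1: ['a', 'computer'] (min_width=10, slack=5)
Line 2: ['string'] (min_width=6, slack=9)
Line 3: ['understand'] (min_width=10, slack=5)
Line 4: ['telescope', 'night'] (min_width=15, slack=0)
Line 5: ['owl', 'corn'] (min_width=8, slack=7)
Line 6: ['pharmacy', 'my'] (min_width=11, slack=4)
Line 7: ['release', 'sound'] (min_width=13, slack=2)
Line 8: ['understand'] (min_width=10, slack=5)
Line 9: ['purple', 'morning'] (min_width=14, slack=1)
Line 10: ['knife', 'vector'] (min_width=12, slack=3)
Line 11: ['wolf', 'soft', 'owl'] (min_width=13, slack=2)
Line 12: ['kitchen', 'metal'] (min_width=13, slack=2)
Line 13: ['importance'] (min_width=10, slack=5)

Answer: 4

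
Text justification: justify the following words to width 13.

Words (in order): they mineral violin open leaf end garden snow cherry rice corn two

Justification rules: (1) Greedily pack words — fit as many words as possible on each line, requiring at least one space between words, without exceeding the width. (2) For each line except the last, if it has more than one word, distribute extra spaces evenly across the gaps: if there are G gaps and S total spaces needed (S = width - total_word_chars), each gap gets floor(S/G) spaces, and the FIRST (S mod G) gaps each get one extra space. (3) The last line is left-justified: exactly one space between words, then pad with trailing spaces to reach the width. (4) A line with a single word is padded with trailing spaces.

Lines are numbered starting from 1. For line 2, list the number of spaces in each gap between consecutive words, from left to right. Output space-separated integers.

Answer: 3

Derivation:
Line 1: ['they', 'mineral'] (min_width=12, slack=1)
Line 2: ['violin', 'open'] (min_width=11, slack=2)
Line 3: ['leaf', 'end'] (min_width=8, slack=5)
Line 4: ['garden', 'snow'] (min_width=11, slack=2)
Line 5: ['cherry', 'rice'] (min_width=11, slack=2)
Line 6: ['corn', 'two'] (min_width=8, slack=5)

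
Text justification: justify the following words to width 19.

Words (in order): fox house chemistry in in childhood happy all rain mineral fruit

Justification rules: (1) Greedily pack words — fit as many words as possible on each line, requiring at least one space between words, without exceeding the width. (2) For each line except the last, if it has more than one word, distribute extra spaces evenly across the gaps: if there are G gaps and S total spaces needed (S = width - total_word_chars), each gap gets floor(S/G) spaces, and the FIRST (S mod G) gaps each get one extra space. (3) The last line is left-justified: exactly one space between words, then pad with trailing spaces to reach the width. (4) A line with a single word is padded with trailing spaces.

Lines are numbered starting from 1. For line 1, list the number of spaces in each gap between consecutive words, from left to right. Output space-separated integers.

Answer: 1 1

Derivation:
Line 1: ['fox', 'house', 'chemistry'] (min_width=19, slack=0)
Line 2: ['in', 'in', 'childhood'] (min_width=15, slack=4)
Line 3: ['happy', 'all', 'rain'] (min_width=14, slack=5)
Line 4: ['mineral', 'fruit'] (min_width=13, slack=6)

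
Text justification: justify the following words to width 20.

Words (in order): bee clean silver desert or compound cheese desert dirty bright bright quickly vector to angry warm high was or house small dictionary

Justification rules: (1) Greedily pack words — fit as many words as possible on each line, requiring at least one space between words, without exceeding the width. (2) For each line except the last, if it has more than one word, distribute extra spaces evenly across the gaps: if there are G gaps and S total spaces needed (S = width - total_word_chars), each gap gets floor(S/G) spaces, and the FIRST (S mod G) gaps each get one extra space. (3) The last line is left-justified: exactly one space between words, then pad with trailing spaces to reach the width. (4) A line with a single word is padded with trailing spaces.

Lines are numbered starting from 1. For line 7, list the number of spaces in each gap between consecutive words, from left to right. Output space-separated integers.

Answer: 4 4

Derivation:
Line 1: ['bee', 'clean', 'silver'] (min_width=16, slack=4)
Line 2: ['desert', 'or', 'compound'] (min_width=18, slack=2)
Line 3: ['cheese', 'desert', 'dirty'] (min_width=19, slack=1)
Line 4: ['bright', 'bright'] (min_width=13, slack=7)
Line 5: ['quickly', 'vector', 'to'] (min_width=17, slack=3)
Line 6: ['angry', 'warm', 'high', 'was'] (min_width=19, slack=1)
Line 7: ['or', 'house', 'small'] (min_width=14, slack=6)
Line 8: ['dictionary'] (min_width=10, slack=10)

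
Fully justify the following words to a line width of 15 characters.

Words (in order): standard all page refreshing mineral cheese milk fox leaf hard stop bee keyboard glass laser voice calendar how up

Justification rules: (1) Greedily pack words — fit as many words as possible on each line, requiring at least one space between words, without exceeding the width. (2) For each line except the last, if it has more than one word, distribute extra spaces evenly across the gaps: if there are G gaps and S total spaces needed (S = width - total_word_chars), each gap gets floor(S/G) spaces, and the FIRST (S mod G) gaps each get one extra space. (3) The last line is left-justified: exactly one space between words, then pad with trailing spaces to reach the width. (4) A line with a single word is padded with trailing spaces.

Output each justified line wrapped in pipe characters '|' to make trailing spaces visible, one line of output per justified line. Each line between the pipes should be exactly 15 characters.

Answer: |standard    all|
|page refreshing|
|mineral  cheese|
|milk  fox  leaf|
|hard  stop  bee|
|keyboard  glass|
|laser     voice|
|calendar how up|

Derivation:
Line 1: ['standard', 'all'] (min_width=12, slack=3)
Line 2: ['page', 'refreshing'] (min_width=15, slack=0)
Line 3: ['mineral', 'cheese'] (min_width=14, slack=1)
Line 4: ['milk', 'fox', 'leaf'] (min_width=13, slack=2)
Line 5: ['hard', 'stop', 'bee'] (min_width=13, slack=2)
Line 6: ['keyboard', 'glass'] (min_width=14, slack=1)
Line 7: ['laser', 'voice'] (min_width=11, slack=4)
Line 8: ['calendar', 'how', 'up'] (min_width=15, slack=0)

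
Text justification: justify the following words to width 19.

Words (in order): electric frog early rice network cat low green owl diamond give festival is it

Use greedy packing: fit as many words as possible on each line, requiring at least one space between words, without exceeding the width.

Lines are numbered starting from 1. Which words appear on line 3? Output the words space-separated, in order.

Line 1: ['electric', 'frog', 'early'] (min_width=19, slack=0)
Line 2: ['rice', 'network', 'cat'] (min_width=16, slack=3)
Line 3: ['low', 'green', 'owl'] (min_width=13, slack=6)
Line 4: ['diamond', 'give'] (min_width=12, slack=7)
Line 5: ['festival', 'is', 'it'] (min_width=14, slack=5)

Answer: low green owl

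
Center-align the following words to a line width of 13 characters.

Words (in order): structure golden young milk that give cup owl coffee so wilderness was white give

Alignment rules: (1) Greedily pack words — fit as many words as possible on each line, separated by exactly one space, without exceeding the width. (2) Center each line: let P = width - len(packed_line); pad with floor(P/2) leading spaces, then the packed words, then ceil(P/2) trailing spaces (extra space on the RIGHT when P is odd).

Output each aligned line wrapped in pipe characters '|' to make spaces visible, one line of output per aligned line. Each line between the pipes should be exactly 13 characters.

Line 1: ['structure'] (min_width=9, slack=4)
Line 2: ['golden', 'young'] (min_width=12, slack=1)
Line 3: ['milk', 'that'] (min_width=9, slack=4)
Line 4: ['give', 'cup', 'owl'] (min_width=12, slack=1)
Line 5: ['coffee', 'so'] (min_width=9, slack=4)
Line 6: ['wilderness'] (min_width=10, slack=3)
Line 7: ['was', 'white'] (min_width=9, slack=4)
Line 8: ['give'] (min_width=4, slack=9)

Answer: |  structure  |
|golden young |
|  milk that  |
|give cup owl |
|  coffee so  |
| wilderness  |
|  was white  |
|    give     |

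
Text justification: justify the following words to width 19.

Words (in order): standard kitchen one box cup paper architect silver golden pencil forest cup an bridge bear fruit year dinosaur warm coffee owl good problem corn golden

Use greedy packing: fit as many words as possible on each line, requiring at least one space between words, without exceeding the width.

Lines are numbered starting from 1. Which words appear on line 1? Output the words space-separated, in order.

Line 1: ['standard', 'kitchen'] (min_width=16, slack=3)
Line 2: ['one', 'box', 'cup', 'paper'] (min_width=17, slack=2)
Line 3: ['architect', 'silver'] (min_width=16, slack=3)
Line 4: ['golden', 'pencil'] (min_width=13, slack=6)
Line 5: ['forest', 'cup', 'an'] (min_width=13, slack=6)
Line 6: ['bridge', 'bear', 'fruit'] (min_width=17, slack=2)
Line 7: ['year', 'dinosaur', 'warm'] (min_width=18, slack=1)
Line 8: ['coffee', 'owl', 'good'] (min_width=15, slack=4)
Line 9: ['problem', 'corn', 'golden'] (min_width=19, slack=0)

Answer: standard kitchen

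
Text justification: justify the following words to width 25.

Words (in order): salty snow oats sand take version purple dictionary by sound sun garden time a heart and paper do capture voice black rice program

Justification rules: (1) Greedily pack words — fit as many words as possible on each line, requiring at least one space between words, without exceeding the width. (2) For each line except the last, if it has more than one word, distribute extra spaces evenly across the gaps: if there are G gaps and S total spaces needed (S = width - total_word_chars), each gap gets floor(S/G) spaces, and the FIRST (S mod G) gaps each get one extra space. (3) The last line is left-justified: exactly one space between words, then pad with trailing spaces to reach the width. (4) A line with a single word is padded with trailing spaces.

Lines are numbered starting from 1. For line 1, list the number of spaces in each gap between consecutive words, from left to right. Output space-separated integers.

Answer: 1 1 1 1

Derivation:
Line 1: ['salty', 'snow', 'oats', 'sand', 'take'] (min_width=25, slack=0)
Line 2: ['version', 'purple', 'dictionary'] (min_width=25, slack=0)
Line 3: ['by', 'sound', 'sun', 'garden', 'time'] (min_width=24, slack=1)
Line 4: ['a', 'heart', 'and', 'paper', 'do'] (min_width=20, slack=5)
Line 5: ['capture', 'voice', 'black', 'rice'] (min_width=24, slack=1)
Line 6: ['program'] (min_width=7, slack=18)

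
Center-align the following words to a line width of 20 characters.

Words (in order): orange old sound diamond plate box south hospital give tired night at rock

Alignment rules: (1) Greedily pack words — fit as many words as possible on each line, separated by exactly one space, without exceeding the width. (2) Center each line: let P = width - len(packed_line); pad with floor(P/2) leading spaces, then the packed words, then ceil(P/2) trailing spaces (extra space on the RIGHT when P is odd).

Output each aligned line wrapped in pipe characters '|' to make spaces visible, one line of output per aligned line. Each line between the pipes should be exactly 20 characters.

Answer: |  orange old sound  |
| diamond plate box  |
|south hospital give |
|tired night at rock |

Derivation:
Line 1: ['orange', 'old', 'sound'] (min_width=16, slack=4)
Line 2: ['diamond', 'plate', 'box'] (min_width=17, slack=3)
Line 3: ['south', 'hospital', 'give'] (min_width=19, slack=1)
Line 4: ['tired', 'night', 'at', 'rock'] (min_width=19, slack=1)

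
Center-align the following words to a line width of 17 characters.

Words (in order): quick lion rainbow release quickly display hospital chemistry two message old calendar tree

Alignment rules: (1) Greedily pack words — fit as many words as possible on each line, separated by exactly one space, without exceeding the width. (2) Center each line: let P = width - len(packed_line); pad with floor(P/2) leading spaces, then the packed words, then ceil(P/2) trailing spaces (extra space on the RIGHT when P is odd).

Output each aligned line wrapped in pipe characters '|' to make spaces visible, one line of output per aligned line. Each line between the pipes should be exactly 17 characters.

Line 1: ['quick', 'lion'] (min_width=10, slack=7)
Line 2: ['rainbow', 'release'] (min_width=15, slack=2)
Line 3: ['quickly', 'display'] (min_width=15, slack=2)
Line 4: ['hospital'] (min_width=8, slack=9)
Line 5: ['chemistry', 'two'] (min_width=13, slack=4)
Line 6: ['message', 'old'] (min_width=11, slack=6)
Line 7: ['calendar', 'tree'] (min_width=13, slack=4)

Answer: |   quick lion    |
| rainbow release |
| quickly display |
|    hospital     |
|  chemistry two  |
|   message old   |
|  calendar tree  |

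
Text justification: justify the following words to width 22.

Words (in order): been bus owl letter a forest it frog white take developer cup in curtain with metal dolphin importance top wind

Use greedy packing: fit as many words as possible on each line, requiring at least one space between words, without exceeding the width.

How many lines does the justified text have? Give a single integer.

Line 1: ['been', 'bus', 'owl', 'letter', 'a'] (min_width=21, slack=1)
Line 2: ['forest', 'it', 'frog', 'white'] (min_width=20, slack=2)
Line 3: ['take', 'developer', 'cup', 'in'] (min_width=21, slack=1)
Line 4: ['curtain', 'with', 'metal'] (min_width=18, slack=4)
Line 5: ['dolphin', 'importance', 'top'] (min_width=22, slack=0)
Line 6: ['wind'] (min_width=4, slack=18)
Total lines: 6

Answer: 6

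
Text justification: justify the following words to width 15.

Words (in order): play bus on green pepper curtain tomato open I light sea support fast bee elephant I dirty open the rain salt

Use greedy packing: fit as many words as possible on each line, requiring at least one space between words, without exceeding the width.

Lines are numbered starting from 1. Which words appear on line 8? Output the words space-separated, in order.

Line 1: ['play', 'bus', 'on'] (min_width=11, slack=4)
Line 2: ['green', 'pepper'] (min_width=12, slack=3)
Line 3: ['curtain', 'tomato'] (min_width=14, slack=1)
Line 4: ['open', 'I', 'light'] (min_width=12, slack=3)
Line 5: ['sea', 'support'] (min_width=11, slack=4)
Line 6: ['fast', 'bee'] (min_width=8, slack=7)
Line 7: ['elephant', 'I'] (min_width=10, slack=5)
Line 8: ['dirty', 'open', 'the'] (min_width=14, slack=1)
Line 9: ['rain', 'salt'] (min_width=9, slack=6)

Answer: dirty open the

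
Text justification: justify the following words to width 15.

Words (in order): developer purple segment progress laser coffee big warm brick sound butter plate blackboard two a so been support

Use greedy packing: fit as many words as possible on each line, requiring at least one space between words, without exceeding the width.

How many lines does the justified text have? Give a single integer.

Answer: 9

Derivation:
Line 1: ['developer'] (min_width=9, slack=6)
Line 2: ['purple', 'segment'] (min_width=14, slack=1)
Line 3: ['progress', 'laser'] (min_width=14, slack=1)
Line 4: ['coffee', 'big', 'warm'] (min_width=15, slack=0)
Line 5: ['brick', 'sound'] (min_width=11, slack=4)
Line 6: ['butter', 'plate'] (min_width=12, slack=3)
Line 7: ['blackboard', 'two'] (min_width=14, slack=1)
Line 8: ['a', 'so', 'been'] (min_width=9, slack=6)
Line 9: ['support'] (min_width=7, slack=8)
Total lines: 9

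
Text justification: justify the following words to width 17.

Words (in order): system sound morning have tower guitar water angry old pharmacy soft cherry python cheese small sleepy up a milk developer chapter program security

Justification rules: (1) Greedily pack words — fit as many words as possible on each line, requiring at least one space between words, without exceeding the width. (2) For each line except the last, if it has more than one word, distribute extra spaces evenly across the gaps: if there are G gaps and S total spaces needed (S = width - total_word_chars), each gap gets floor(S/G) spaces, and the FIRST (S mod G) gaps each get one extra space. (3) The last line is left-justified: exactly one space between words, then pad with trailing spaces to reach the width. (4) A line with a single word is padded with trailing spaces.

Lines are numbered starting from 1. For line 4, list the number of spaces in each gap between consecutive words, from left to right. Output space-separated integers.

Line 1: ['system', 'sound'] (min_width=12, slack=5)
Line 2: ['morning', 'have'] (min_width=12, slack=5)
Line 3: ['tower', 'guitar'] (min_width=12, slack=5)
Line 4: ['water', 'angry', 'old'] (min_width=15, slack=2)
Line 5: ['pharmacy', 'soft'] (min_width=13, slack=4)
Line 6: ['cherry', 'python'] (min_width=13, slack=4)
Line 7: ['cheese', 'small'] (min_width=12, slack=5)
Line 8: ['sleepy', 'up', 'a', 'milk'] (min_width=16, slack=1)
Line 9: ['developer', 'chapter'] (min_width=17, slack=0)
Line 10: ['program', 'security'] (min_width=16, slack=1)

Answer: 2 2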